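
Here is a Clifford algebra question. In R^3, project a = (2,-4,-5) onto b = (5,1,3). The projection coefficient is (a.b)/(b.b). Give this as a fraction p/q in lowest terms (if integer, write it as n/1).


Projection coefficient = (a . b) / (b . b)
a . b = 2*5 + (-4)*1 + (-5)*3
= 10 + (-4) + (-15) = -9
b . b = 5^2 + 1^2 + 3^2
= 25 + 1 + 9 = 35
Coefficient = -9/35
In lowest terms: -9/35


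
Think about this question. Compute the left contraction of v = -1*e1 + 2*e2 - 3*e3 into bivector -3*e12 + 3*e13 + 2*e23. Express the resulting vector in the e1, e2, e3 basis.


Left contraction v _| B = <vB>_1 (grade-1 part of the geometric product vB).
Using e1_|e12 = e2, e2_|e12 = -e1, e1_|e13 = e3, e3_|e13 = -e1, e2_|e23 = e3, e3_|e23 = -e2:
e1 coeff: -v2*b12 - v3*b13 = -(2)*(-3) - (-3)*(3) = 15
e2 coeff: v1*b12 - v3*b23 = (-1)*(-3) - (-3)*(2) = 9
e3 coeff: v1*b13 + v2*b23 = (-1)*(3) + (2)*(2) = 1
v _| B = 15*e1 + 9*e2 + 1*e3


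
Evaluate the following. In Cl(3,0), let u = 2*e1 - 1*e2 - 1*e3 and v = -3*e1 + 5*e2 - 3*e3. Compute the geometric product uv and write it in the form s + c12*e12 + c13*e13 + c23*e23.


In Cl(3,0): e_i^2 = 1, e_ie_j = -e_je_i for i != j.
Scalar part = u . v = 2*(-3) + (-1)*5 + (-1)*(-3)
= -6 + (-5) + 3 = -8
e12 coeff = 2*5 - (-1)*(-3) = 10 - 3 = 7
e13 coeff = 2*(-3) - (-1)*(-3) = -6 - 3 = -9
e23 coeff = (-1)*(-3) - (-1)*5 = 3 - (-5) = 8
uv = -8 + 7*e12 - 9*e13 + 8*e23


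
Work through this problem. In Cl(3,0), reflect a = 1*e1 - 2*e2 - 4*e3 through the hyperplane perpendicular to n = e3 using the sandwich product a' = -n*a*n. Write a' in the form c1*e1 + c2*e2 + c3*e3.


Reflection formula: a' = -n*a*n, with n = e3 (unit vector, n^2 = 1).
For reflection through hyperplane perp to e3:
The component along e3 flips sign, others stay.
a = (1, -2, -4)
a' = (1, -2, 4)
a' = 1*e1 - 2*e2 + 4*e3


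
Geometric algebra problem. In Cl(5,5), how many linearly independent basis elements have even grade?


Even subalgebra dimension = 2^(n-1)
n = 5 + 5 = 10
2^(10 - 1) = 2^9 = 512
Verification: sum of C(10,k) for even k = 1 + 45 + 210 + 210 + 45 + 1 = 512
Result = 512


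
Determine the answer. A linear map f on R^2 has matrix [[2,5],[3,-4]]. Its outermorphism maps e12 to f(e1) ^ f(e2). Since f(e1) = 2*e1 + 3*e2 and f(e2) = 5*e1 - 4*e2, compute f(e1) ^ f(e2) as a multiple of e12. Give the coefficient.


The outermorphism of a linear map f sends e1^e2 to f(e1)^f(e2).
f(e1) = 2*e1 + 3*e2
f(e2) = 5*e1 - 4*e2
f(e1) ^ f(e2) = (2*e1 + 3*e2) ^ (5*e1 - 4*e2)
= 2*(-4)*e12 + 3*5*e21
= (-8 - 15)*e12
= -23*e12
Coefficient = -23


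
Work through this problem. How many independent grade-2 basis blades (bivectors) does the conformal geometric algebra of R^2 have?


The conformal model of R^2 uses Cl(3,1) with m = 2 + 2 = 4 generators.
Number of grade-2 blades = C(m, 2) = C(4, 2)
= 4*3/2 = 6


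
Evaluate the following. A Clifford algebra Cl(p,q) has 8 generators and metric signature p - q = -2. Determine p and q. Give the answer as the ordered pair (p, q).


We need p + q = 8 and p - q = -2.
Adding: 2p = 8 + (-2) = 6, so p = 3.
Then q = 8 - 3 = 5.
(p, q) = (3, 5)


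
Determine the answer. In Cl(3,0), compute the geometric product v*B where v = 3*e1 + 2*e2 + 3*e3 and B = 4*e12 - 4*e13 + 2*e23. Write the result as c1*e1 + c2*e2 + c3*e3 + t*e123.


vB has grade-1 (vector) and grade-3 (trivector) parts: vB = (v _| B) + (v ^ B).
Vector part <vB>_1:
  e1: -v2*b12 - v3*b13 = -(2)*(4) - (3)*(-4) = 4
  e2: v1*b12 - v3*b23 = (3)*(4) - (3)*(2) = 6
  e3: v1*b13 + v2*b23 = (3)*(-4) + (2)*(2) = -8
Trivector part <vB>_3:
  e123: v1*b23 - v2*b13 + v3*b12 = (3)*(2) - (2)*(-4) + (3)*(4) = 26
vB = 4*e1 + 6*e2 - 8*e3 + 26*e123


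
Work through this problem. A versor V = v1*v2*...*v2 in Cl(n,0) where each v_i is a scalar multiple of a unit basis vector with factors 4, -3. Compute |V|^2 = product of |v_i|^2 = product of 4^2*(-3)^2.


Each vector v_i has |v_i|^2 = s_i^2
Squared scales: 4^2 = 16, (-3)^2 = 9
|V|^2 = 16 * 9
= 144


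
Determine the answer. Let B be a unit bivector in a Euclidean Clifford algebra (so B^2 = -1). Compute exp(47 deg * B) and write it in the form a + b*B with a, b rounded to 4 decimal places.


For a unit bivector B with B^2 = -1, the exponential series gives
e^(theta*B) = cos(theta) + sin(theta)*B (the GA analogue of Euler's formula).
theta = 47 degrees = 0.820305 rad
cos(47 deg) = 0.6820
sin(47 deg) = 0.7314
exp(theta*B) = 0.6820 + 0.7314*B


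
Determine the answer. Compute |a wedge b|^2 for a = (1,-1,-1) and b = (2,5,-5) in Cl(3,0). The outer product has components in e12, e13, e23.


a wedge b = (a1*b2 - a2*b1)*e12 + (a1*b3 - a3*b1)*e13 + (a2*b3 - a3*b2)*e23
e12 coeff: 1*5 - (-1)*2 = 5 - (-2) = 7
e13 coeff: 1*(-5) - (-1)*2 = -5 - (-2) = -3
e23 coeff: (-1)*(-5) - (-1)*5 = 5 - (-5) = 10
|a wedge b|^2 = 7^2 + (-3)^2 + 10^2
= 49 + 9 + 100
= 158


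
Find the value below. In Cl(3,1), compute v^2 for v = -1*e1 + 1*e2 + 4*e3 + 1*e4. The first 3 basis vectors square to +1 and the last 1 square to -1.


v^2 = sum of c_i^2 * e_i^2
Positive signature terms (e_i^2 = +1): (-1)^2 + 1^2 + 4^2 = 18
Negative signature terms (e_j^2 = -1): 1^2 = 1
v^2 = 18 - 1 = 17


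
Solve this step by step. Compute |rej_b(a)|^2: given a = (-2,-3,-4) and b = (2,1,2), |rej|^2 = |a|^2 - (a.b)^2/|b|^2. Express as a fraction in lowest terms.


|a|^2 = (-2)^2 + (-3)^2 + (-4)^2 = 29
|b|^2 = 2^2 + 1^2 + 2^2 = 9
a . b = (-2)*2 + (-3)*1 + (-4)*2 = -15
(a.b)^2 = (-15)^2 = 225
|rej|^2 = 29 - 225/9
= (261 - 225)/9
= 36/9
In lowest terms: 4/1


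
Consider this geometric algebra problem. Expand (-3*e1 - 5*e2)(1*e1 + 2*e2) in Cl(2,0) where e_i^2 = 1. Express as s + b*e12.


Expand: (-3*e1 - 5*e2)(1*e1 + 2*e2)
= (-3)*1*e1e1 + (-3)*2*e1e2 + (-5)*1*e2e1 + (-5)*2*e2e2
Using e1^2 = e2^2 = 1, e2e1 = -e1e2:
Scalar part s = (-3)*1 + (-5)*2 = -3 + (-10) = -13
Bivector part b = (-3)*2 - (-5)*1 = -6 - (-5) = -1
uv = -13 - 1*e12


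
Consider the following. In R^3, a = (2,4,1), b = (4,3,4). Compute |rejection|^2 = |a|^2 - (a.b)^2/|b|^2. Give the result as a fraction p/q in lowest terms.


|a|^2 = 2^2 + 4^2 + 1^2 = 21
|b|^2 = 4^2 + 3^2 + 4^2 = 41
a . b = 2*4 + 4*3 + 1*4 = 24
(a.b)^2 = 24^2 = 576
|rej|^2 = 21 - 576/41
= (861 - 576)/41
= 285/41
In lowest terms: 285/41


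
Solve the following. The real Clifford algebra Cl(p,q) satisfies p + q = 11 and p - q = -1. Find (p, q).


We need p + q = 11 and p - q = -1.
Adding: 2p = 11 + (-1) = 10, so p = 5.
Then q = 11 - 5 = 6.
(p, q) = (5, 6)


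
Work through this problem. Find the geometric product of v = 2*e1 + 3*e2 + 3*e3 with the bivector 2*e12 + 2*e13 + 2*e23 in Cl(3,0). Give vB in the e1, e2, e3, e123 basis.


vB has grade-1 (vector) and grade-3 (trivector) parts: vB = (v _| B) + (v ^ B).
Vector part <vB>_1:
  e1: -v2*b12 - v3*b13 = -(3)*(2) - (3)*(2) = -12
  e2: v1*b12 - v3*b23 = (2)*(2) - (3)*(2) = -2
  e3: v1*b13 + v2*b23 = (2)*(2) + (3)*(2) = 10
Trivector part <vB>_3:
  e123: v1*b23 - v2*b13 + v3*b12 = (2)*(2) - (3)*(2) + (3)*(2) = 4
vB = -12*e1 - 2*e2 + 10*e3 + 4*e123


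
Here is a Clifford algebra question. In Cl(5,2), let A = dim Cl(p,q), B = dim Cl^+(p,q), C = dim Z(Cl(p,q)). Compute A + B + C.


n = 5 + 2 = 7
Total dim = 2^7 = 128
Even subalgebra dim = 2^6 = 64
n is odd, so center dim = 2
Sum = 128 + 64 + 2 = 194


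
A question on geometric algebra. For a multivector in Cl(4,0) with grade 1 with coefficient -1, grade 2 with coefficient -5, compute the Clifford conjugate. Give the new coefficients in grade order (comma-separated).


Clifford conjugate sign for grade k: (-1)^(k(k+1)/2)
Grade 1: (-1)^(1*2/2) = (-1)^1 = -1, coeff -1 -> 1
Grade 2: (-1)^(2*3/2) = (-1)^3 = -1, coeff -5 -> 5
Conjugated coefficients: 1, 5


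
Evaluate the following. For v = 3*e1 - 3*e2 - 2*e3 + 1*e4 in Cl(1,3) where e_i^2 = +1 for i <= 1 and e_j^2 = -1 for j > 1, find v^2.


v^2 = sum of c_i^2 * e_i^2
Positive signature terms (e_i^2 = +1): 3^2 = 9
Negative signature terms (e_j^2 = -1): (-3)^2 + (-2)^2 + 1^2 = 14
v^2 = 9 - 14 = -5


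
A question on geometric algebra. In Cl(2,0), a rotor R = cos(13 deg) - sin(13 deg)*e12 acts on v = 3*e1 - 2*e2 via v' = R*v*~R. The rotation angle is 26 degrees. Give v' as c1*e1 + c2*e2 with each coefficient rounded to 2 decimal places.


Rotor R = cos(13deg) - sin(13deg)*e12
Rotation angle theta = 2 * 13 = 26 degrees
v' = R*v*~R rotates v by theta.
cos(26deg) = 0.8988, sin(26deg) = 0.4384
v'_1 = 3*cos(26deg) - (-2)*sin(26deg)
= 3*0.8988 - (-2)*0.4384
= 3.57
v'_2 = 3*sin(26deg) + (-2)*cos(26deg)
= 3*0.4384 + (-2)*0.8988
= -0.48
v' = 3.57*e1 - 0.48*e2


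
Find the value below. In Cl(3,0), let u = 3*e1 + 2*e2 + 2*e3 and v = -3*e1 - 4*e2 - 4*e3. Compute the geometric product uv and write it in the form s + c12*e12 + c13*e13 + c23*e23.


In Cl(3,0): e_i^2 = 1, e_ie_j = -e_je_i for i != j.
Scalar part = u . v = 3*(-3) + 2*(-4) + 2*(-4)
= -9 + (-8) + (-8) = -25
e12 coeff = 3*(-4) - 2*(-3) = -12 - (-6) = -6
e13 coeff = 3*(-4) - 2*(-3) = -12 - (-6) = -6
e23 coeff = 2*(-4) - 2*(-4) = -8 - (-8) = 0
uv = -25 - 6*e12 - 6*e13 + 0*e23


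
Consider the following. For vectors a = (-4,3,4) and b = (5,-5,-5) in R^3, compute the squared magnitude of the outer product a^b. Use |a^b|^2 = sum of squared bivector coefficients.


a wedge b = (a1*b2 - a2*b1)*e12 + (a1*b3 - a3*b1)*e13 + (a2*b3 - a3*b2)*e23
e12 coeff: (-4)*(-5) - 3*5 = 20 - 15 = 5
e13 coeff: (-4)*(-5) - 4*5 = 20 - 20 = 0
e23 coeff: 3*(-5) - 4*(-5) = -15 - (-20) = 5
|a wedge b|^2 = 5^2 + 0^2 + 5^2
= 25 + 0 + 25
= 50


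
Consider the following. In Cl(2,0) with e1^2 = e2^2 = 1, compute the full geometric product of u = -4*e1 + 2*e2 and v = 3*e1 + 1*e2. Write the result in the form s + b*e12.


Expand: (-4*e1 + 2*e2)(3*e1 + 1*e2)
= (-4)*3*e1e1 + (-4)*1*e1e2 + 2*3*e2e1 + 2*1*e2e2
Using e1^2 = e2^2 = 1, e2e1 = -e1e2:
Scalar part s = (-4)*3 + 2*1 = -12 + 2 = -10
Bivector part b = (-4)*1 - 2*3 = -4 - 6 = -10
uv = -10 - 10*e12


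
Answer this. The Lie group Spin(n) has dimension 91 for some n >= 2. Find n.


dim Spin(n) = dim so(n) = n(n-1)/2.
Solve n(n-1)/2 = 91, i.e. n^2 - n - 182 = 0.
Discriminant = 1 + 8*91 = 729
n = (1 + sqrt(729))/2 = (1 + 27)/2 = 14


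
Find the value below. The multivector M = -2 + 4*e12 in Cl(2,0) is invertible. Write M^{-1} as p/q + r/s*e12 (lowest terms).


M = -2 + 4*e12, where e12^2 = -1.
Since M commutes with its reverse ~M = a - b*e12, M * ~M = a^2 - b^2*e12^2 = a^2 + b^2.
So M^{-1} = ~M / (a^2 + b^2) = (a - b*e12)/(a^2 + b^2).
a^2 + b^2 = 4 + 16 = 20
Scalar part = -2/20 = -1/10
Bivector coeff = -4/20 = -1/5
M^{-1} = -1/10 - 1/5*e12


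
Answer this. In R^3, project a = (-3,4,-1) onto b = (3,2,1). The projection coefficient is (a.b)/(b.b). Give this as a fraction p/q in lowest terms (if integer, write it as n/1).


Projection coefficient = (a . b) / (b . b)
a . b = (-3)*3 + 4*2 + (-1)*1
= -9 + 8 + (-1) = -2
b . b = 3^2 + 2^2 + 1^2
= 9 + 4 + 1 = 14
Coefficient = -2/14
In lowest terms: -1/7


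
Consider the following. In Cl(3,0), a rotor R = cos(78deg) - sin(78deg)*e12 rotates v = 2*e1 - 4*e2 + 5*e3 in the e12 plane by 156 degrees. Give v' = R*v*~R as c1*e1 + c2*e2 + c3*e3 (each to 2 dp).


Rotor R = cos(78deg) - sin(78deg)*e12
Rotation angle theta = 2 * 78 = 156 degrees in the e12 plane (e1 -> e2).
The component perpendicular to the plane (e3) is invariant: v'_3 = v3 = 5.00
cos(156deg) = -0.9135, sin(156deg) = 0.4067
v'_1 = v1*cos(theta) - v2*sin(theta) = 2*(-0.9135) - (-4)*0.4067 = -0.20
v'_2 = v1*sin(theta) + v2*cos(theta) = 2*0.4067 + (-4)*(-0.9135) = 4.47
v' = -0.20*e1 + 4.47*e2 + 5.00*e3


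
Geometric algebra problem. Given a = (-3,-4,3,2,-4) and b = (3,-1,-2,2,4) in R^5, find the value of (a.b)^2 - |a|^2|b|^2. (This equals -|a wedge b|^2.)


a . b = (-3)*3 + (-4)*(-1) + 3*(-2) + 2*2 + (-4)*4
= -9 + 4 + (-6) + 4 + (-16) = -23
|a|^2 = (-3)^2 + (-4)^2 + 3^2 + 2^2 + (-4)^2 = 54
|b|^2 = 3^2 + (-1)^2 + (-2)^2 + 2^2 + 4^2 = 34
(a.b)^2 = (-23)^2 = 529
|a|^2 * |b|^2 = 54 * 34 = 1836
Result = 529 - 1836 = -1307


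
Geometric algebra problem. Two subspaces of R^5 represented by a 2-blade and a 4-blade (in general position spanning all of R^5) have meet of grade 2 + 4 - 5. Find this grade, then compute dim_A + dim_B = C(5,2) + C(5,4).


Meet grade = grade(A) + grade(B) - n
= 2 + 4 - 5 = 1
C(5,2) = 10
C(5,4) = 5
dim_A + dim_B = 10 + 5 = 15


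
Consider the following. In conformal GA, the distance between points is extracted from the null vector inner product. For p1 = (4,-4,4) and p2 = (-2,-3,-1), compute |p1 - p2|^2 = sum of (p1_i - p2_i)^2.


p1 - p2 = (6, -1, 5)
|p1 - p2|^2 = 6^2 + (-1)^2 + 5^2
= 36 + 1 + 25
= 62


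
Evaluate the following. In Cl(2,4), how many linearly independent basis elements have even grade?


Even subalgebra dimension = 2^(n-1)
n = 2 + 4 = 6
2^(6 - 1) = 2^5 = 32
Verification: sum of C(6,k) for even k = 1 + 15 + 15 + 1 = 32
Result = 32


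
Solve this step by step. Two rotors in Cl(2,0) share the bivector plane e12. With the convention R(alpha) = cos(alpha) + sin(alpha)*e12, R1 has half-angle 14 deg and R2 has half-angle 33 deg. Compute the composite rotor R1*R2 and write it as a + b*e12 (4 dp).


Same-plane rotors commute and their half-angles add:
R1*R2 = cos(a1 + a2) + sin(a1 + a2)*e12.
a1 + a2 = 14 + 33 = 47 deg
cos(47 deg) = 0.6820
sin(47 deg) = 0.7314
R1*R2 = 0.6820 + 0.7314*e12


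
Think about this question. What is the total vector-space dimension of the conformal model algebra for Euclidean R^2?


The conformal model of R^2 uses Cl(3,1): the 2 Euclidean generators plus two extra orthogonal generators e+ (e+^2 = +1) and e- (e-^2 = -1), from which the null vectors e0, einf are built.
Number of generators m = 2 + 2 = 4.
dim Cl(p,q) = 2^m = 2^4 = 16


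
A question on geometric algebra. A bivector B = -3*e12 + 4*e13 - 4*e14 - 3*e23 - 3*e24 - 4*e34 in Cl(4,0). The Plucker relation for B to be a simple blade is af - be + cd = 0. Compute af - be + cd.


Plucker relation: af - be + cd
a*f = (-3)*(-4) = 12
b*e = 4*(-3) = -12
c*d = (-4)*(-3) = 12
af - be + cd = 12 - (-12) + 12
= 36


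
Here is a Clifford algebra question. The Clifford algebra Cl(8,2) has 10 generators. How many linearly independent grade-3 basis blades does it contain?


Number of grade-k basis blades in Cl(p,q) with n = p + q is C(n, k).
n = 8 + 2 = 10
C(10, 3) = 10! / (3! * 7!)
= 3628800 / (6 * 5040)
= 120


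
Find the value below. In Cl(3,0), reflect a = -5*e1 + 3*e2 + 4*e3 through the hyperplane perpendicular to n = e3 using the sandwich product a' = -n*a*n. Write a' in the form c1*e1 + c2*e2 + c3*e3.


Reflection formula: a' = -n*a*n, with n = e3 (unit vector, n^2 = 1).
For reflection through hyperplane perp to e3:
The component along e3 flips sign, others stay.
a = (-5, 3, 4)
a' = (-5, 3, -4)
a' = -5*e1 + 3*e2 - 4*e3


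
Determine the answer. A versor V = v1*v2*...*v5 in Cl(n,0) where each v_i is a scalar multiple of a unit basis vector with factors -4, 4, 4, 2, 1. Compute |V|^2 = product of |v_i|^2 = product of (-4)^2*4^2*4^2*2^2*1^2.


Each vector v_i has |v_i|^2 = s_i^2
Squared scales: (-4)^2 = 16, 4^2 = 16, 4^2 = 16, 2^2 = 4, 1^2 = 1
|V|^2 = 16 * 16 * 16 * 4 * 1
= 16384


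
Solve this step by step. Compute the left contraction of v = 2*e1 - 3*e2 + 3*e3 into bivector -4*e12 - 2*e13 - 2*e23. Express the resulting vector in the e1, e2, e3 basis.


Left contraction v _| B = <vB>_1 (grade-1 part of the geometric product vB).
Using e1_|e12 = e2, e2_|e12 = -e1, e1_|e13 = e3, e3_|e13 = -e1, e2_|e23 = e3, e3_|e23 = -e2:
e1 coeff: -v2*b12 - v3*b13 = -(-3)*(-4) - (3)*(-2) = -6
e2 coeff: v1*b12 - v3*b23 = (2)*(-4) - (3)*(-2) = -2
e3 coeff: v1*b13 + v2*b23 = (2)*(-2) + (-3)*(-2) = 2
v _| B = -6*e1 - 2*e2 + 2*e3


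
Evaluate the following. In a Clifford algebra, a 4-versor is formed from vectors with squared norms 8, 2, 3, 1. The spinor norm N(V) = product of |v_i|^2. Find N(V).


Spinor norm N(V) = |v1|^2 * |v2|^2 * ... * |v4|^2
= 8 * 2 * 3 * 1
Running product: 8, 16, 48, 48
N(V) = 48


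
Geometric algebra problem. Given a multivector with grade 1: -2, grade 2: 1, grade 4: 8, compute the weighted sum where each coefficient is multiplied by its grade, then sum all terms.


Grade-weighted sum = sum of grade_k * coefficient_k
1*(-2) = -2
2*1 = 2
4*8 = 32
Total = -2 + 2 + 32 = 32


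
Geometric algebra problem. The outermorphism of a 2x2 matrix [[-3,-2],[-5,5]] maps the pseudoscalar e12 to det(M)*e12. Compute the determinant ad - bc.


The outermorphism of a linear map f sends e1^e2 to f(e1)^f(e2).
f(e1) = -3*e1 - 5*e2
f(e2) = -2*e1 + 5*e2
f(e1) ^ f(e2) = (-3*e1 - 5*e2) ^ (-2*e1 + 5*e2)
= (-3)*5*e12 + (-5)*(-2)*e21
= (-15 - 10)*e12
= -25*e12
Coefficient = -25


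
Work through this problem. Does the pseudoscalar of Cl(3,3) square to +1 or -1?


The pseudoscalar I = e1...e_n (product of all n generators) of Cl(p,q) satisfies I^2 = (-1)^(q + n(n-1)/2).
p = 3, q = 3, n = p + q = 6
n(n-1)/2 = 6 * 5 / 2 = 15
Exponent = q + n(n-1)/2 = 3 + 15 = 18
I^2 = (-1)^18 = +1


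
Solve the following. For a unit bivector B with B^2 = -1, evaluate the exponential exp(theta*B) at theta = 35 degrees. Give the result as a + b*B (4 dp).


For a unit bivector B with B^2 = -1, the exponential series gives
e^(theta*B) = cos(theta) + sin(theta)*B (the GA analogue of Euler's formula).
theta = 35 degrees = 0.610865 rad
cos(35 deg) = 0.8192
sin(35 deg) = 0.5736
exp(theta*B) = 0.8192 + 0.5736*B


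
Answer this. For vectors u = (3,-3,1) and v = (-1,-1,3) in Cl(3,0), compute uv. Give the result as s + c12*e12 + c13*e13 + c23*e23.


In Cl(3,0): e_i^2 = 1, e_ie_j = -e_je_i for i != j.
Scalar part = u . v = 3*(-1) + (-3)*(-1) + 1*3
= -3 + 3 + 3 = 3
e12 coeff = 3*(-1) - (-3)*(-1) = -3 - 3 = -6
e13 coeff = 3*3 - 1*(-1) = 9 - (-1) = 10
e23 coeff = (-3)*3 - 1*(-1) = -9 - (-1) = -8
uv = 3 - 6*e12 + 10*e13 - 8*e23


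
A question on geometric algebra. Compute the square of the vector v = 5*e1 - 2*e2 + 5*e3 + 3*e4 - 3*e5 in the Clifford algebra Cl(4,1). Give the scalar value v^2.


v^2 = sum of c_i^2 * e_i^2
Positive signature terms (e_i^2 = +1): 5^2 + (-2)^2 + 5^2 + 3^2 = 63
Negative signature terms (e_j^2 = -1): (-3)^2 = 9
v^2 = 63 - 9 = 54


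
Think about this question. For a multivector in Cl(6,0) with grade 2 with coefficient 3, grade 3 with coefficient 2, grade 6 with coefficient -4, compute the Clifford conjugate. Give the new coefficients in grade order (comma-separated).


Clifford conjugate sign for grade k: (-1)^(k(k+1)/2)
Grade 2: (-1)^(2*3/2) = (-1)^3 = -1, coeff 3 -> -3
Grade 3: (-1)^(3*4/2) = (-1)^6 = 1, coeff 2 -> 2
Grade 6: (-1)^(6*7/2) = (-1)^21 = -1, coeff -4 -> 4
Conjugated coefficients: -3, 2, 4


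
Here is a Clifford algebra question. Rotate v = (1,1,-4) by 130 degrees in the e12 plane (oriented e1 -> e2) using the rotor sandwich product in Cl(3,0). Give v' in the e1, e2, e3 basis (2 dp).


Rotor R = cos(65deg) - sin(65deg)*e12
Rotation angle theta = 2 * 65 = 130 degrees in the e12 plane (e1 -> e2).
The component perpendicular to the plane (e3) is invariant: v'_3 = v3 = -4.00
cos(130deg) = -0.6428, sin(130deg) = 0.7660
v'_1 = v1*cos(theta) - v2*sin(theta) = 1*(-0.6428) - 1*0.7660 = -1.41
v'_2 = v1*sin(theta) + v2*cos(theta) = 1*0.7660 + 1*(-0.6428) = 0.12
v' = -1.41*e1 + 0.12*e2 - 4.00*e3


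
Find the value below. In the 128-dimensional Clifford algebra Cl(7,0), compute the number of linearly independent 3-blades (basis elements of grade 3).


Number of grade-k basis blades in Cl(p,q) with n = p + q is C(n, k).
n = 7 + 0 = 7
C(7, 3) = 7! / (3! * 4!)
= 5040 / (6 * 24)
= 35


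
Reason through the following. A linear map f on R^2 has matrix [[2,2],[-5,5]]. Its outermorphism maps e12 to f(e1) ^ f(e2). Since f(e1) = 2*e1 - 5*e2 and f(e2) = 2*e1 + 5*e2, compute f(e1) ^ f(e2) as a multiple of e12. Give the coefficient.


The outermorphism of a linear map f sends e1^e2 to f(e1)^f(e2).
f(e1) = 2*e1 - 5*e2
f(e2) = 2*e1 + 5*e2
f(e1) ^ f(e2) = (2*e1 - 5*e2) ^ (2*e1 + 5*e2)
= 2*5*e12 + (-5)*2*e21
= (10 - (-10))*e12
= 20*e12
Coefficient = 20


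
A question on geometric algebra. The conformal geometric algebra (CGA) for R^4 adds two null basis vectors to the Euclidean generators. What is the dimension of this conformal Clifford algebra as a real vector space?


The conformal model of R^4 uses Cl(5,1): the 4 Euclidean generators plus two extra orthogonal generators e+ (e+^2 = +1) and e- (e-^2 = -1), from which the null vectors e0, einf are built.
Number of generators m = 4 + 2 = 6.
dim Cl(p,q) = 2^m = 2^6 = 64


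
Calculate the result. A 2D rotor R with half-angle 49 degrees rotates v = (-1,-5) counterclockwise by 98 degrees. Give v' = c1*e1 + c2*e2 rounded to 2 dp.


Rotor R = cos(49deg) - sin(49deg)*e12
Rotation angle theta = 2 * 49 = 98 degrees
v' = R*v*~R rotates v by theta.
cos(98deg) = -0.1392, sin(98deg) = 0.9903
v'_1 = -1*cos(98deg) - (-5)*sin(98deg)
= -1*(-0.1392) - (-5)*0.9903
= 5.09
v'_2 = -1*sin(98deg) + (-5)*cos(98deg)
= -1*0.9903 + (-5)*(-0.1392)
= -0.29
v' = 5.09*e1 - 0.29*e2


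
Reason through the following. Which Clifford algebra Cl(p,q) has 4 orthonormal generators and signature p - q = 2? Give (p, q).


We need p + q = 4 and p - q = 2.
Adding: 2p = 4 + 2 = 6, so p = 3.
Then q = 4 - 3 = 1.
(p, q) = (3, 1)


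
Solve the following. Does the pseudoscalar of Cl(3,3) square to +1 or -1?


The pseudoscalar I = e1...e_n (product of all n generators) of Cl(p,q) satisfies I^2 = (-1)^(q + n(n-1)/2).
p = 3, q = 3, n = p + q = 6
n(n-1)/2 = 6 * 5 / 2 = 15
Exponent = q + n(n-1)/2 = 3 + 15 = 18
I^2 = (-1)^18 = +1


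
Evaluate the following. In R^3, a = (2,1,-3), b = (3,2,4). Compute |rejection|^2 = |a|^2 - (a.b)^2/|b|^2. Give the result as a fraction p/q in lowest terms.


|a|^2 = 2^2 + 1^2 + (-3)^2 = 14
|b|^2 = 3^2 + 2^2 + 4^2 = 29
a . b = 2*3 + 1*2 + (-3)*4 = -4
(a.b)^2 = (-4)^2 = 16
|rej|^2 = 14 - 16/29
= (406 - 16)/29
= 390/29
In lowest terms: 390/29


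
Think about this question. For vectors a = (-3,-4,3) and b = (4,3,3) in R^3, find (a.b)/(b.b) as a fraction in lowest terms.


Projection coefficient = (a . b) / (b . b)
a . b = (-3)*4 + (-4)*3 + 3*3
= -12 + (-12) + 9 = -15
b . b = 4^2 + 3^2 + 3^2
= 16 + 9 + 9 = 34
Coefficient = -15/34
In lowest terms: -15/34


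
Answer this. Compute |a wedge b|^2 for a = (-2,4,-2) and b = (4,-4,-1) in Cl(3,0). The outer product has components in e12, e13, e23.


a wedge b = (a1*b2 - a2*b1)*e12 + (a1*b3 - a3*b1)*e13 + (a2*b3 - a3*b2)*e23
e12 coeff: (-2)*(-4) - 4*4 = 8 - 16 = -8
e13 coeff: (-2)*(-1) - (-2)*4 = 2 - (-8) = 10
e23 coeff: 4*(-1) - (-2)*(-4) = -4 - 8 = -12
|a wedge b|^2 = (-8)^2 + 10^2 + (-12)^2
= 64 + 100 + 144
= 308


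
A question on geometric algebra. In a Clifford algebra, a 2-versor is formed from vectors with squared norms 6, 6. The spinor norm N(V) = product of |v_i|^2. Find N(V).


Spinor norm N(V) = |v1|^2 * |v2|^2 * ... * |v2|^2
= 6 * 6
Running product: 6, 36
N(V) = 36


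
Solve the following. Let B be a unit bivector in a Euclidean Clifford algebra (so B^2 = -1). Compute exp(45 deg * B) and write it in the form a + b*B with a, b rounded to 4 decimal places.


For a unit bivector B with B^2 = -1, the exponential series gives
e^(theta*B) = cos(theta) + sin(theta)*B (the GA analogue of Euler's formula).
theta = 45 degrees = 0.785398 rad
cos(45 deg) = 0.7071
sin(45 deg) = 0.7071
exp(theta*B) = 0.7071 + 0.7071*B


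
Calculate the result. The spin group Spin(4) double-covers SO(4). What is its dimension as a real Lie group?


Spin(n) double-covers SO(n); both have Lie algebra so(n) of dimension n(n-1)/2.
n = 4
n(n-1) = 4 * 3 = 12
dim Spin(4) = 12/2 = 6


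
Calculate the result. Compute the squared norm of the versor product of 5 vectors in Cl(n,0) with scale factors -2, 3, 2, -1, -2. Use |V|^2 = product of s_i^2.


Each vector v_i has |v_i|^2 = s_i^2
Squared scales: (-2)^2 = 4, 3^2 = 9, 2^2 = 4, (-1)^2 = 1, (-2)^2 = 4
|V|^2 = 4 * 9 * 4 * 1 * 4
= 576


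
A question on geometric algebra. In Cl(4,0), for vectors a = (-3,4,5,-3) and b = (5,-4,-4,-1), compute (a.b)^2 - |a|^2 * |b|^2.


a . b = (-3)*5 + 4*(-4) + 5*(-4) + (-3)*(-1)
= -15 + (-16) + (-20) + 3 = -48
|a|^2 = (-3)^2 + 4^2 + 5^2 + (-3)^2 = 59
|b|^2 = 5^2 + (-4)^2 + (-4)^2 + (-1)^2 = 58
(a.b)^2 = (-48)^2 = 2304
|a|^2 * |b|^2 = 59 * 58 = 3422
Result = 2304 - 3422 = -1118


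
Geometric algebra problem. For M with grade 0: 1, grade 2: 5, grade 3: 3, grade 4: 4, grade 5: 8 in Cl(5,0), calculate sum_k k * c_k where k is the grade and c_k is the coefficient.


Grade-weighted sum = sum of grade_k * coefficient_k
0*1 = 0
2*5 = 10
3*3 = 9
4*4 = 16
5*8 = 40
Total = 0 + 10 + 9 + 16 + 40 = 75


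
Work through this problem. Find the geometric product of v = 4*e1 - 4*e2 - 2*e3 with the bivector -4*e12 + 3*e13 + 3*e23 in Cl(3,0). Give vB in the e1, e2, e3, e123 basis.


vB has grade-1 (vector) and grade-3 (trivector) parts: vB = (v _| B) + (v ^ B).
Vector part <vB>_1:
  e1: -v2*b12 - v3*b13 = -(-4)*(-4) - (-2)*(3) = -10
  e2: v1*b12 - v3*b23 = (4)*(-4) - (-2)*(3) = -10
  e3: v1*b13 + v2*b23 = (4)*(3) + (-4)*(3) = 0
Trivector part <vB>_3:
  e123: v1*b23 - v2*b13 + v3*b12 = (4)*(3) - (-4)*(3) + (-2)*(-4) = 32
vB = -10*e1 - 10*e2 + 0*e3 + 32*e123


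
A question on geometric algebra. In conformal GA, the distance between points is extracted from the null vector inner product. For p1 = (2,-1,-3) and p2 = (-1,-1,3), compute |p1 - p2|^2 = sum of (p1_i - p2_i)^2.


p1 - p2 = (3, 0, -6)
|p1 - p2|^2 = 3^2 + 0^2 + (-6)^2
= 9 + 0 + 36
= 45


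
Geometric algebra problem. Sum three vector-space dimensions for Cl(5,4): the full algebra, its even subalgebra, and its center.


n = 5 + 4 = 9
Total dim = 2^9 = 512
Even subalgebra dim = 2^8 = 256
n is odd, so center dim = 2
Sum = 512 + 256 + 2 = 770


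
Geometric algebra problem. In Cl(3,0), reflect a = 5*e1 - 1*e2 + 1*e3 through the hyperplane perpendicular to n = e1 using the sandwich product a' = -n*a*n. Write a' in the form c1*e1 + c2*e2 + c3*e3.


Reflection formula: a' = -n*a*n, with n = e1 (unit vector, n^2 = 1).
For reflection through hyperplane perp to e1:
The component along e1 flips sign, others stay.
a = (5, -1, 1)
a' = (-5, -1, 1)
a' = -5*e1 - 1*e2 + 1*e3


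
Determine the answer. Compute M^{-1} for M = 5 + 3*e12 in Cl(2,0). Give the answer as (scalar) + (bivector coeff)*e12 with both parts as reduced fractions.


M = 5 + 3*e12, where e12^2 = -1.
Since M commutes with its reverse ~M = a - b*e12, M * ~M = a^2 - b^2*e12^2 = a^2 + b^2.
So M^{-1} = ~M / (a^2 + b^2) = (a - b*e12)/(a^2 + b^2).
a^2 + b^2 = 25 + 9 = 34
Scalar part = 5/34 = 5/34
Bivector coeff = -3/34 = -3/34
M^{-1} = 5/34 - 3/34*e12


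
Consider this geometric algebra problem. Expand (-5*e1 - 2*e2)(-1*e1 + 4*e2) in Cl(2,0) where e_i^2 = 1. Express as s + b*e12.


Expand: (-5*e1 - 2*e2)(-1*e1 + 4*e2)
= (-5)*(-1)*e1e1 + (-5)*4*e1e2 + (-2)*(-1)*e2e1 + (-2)*4*e2e2
Using e1^2 = e2^2 = 1, e2e1 = -e1e2:
Scalar part s = (-5)*(-1) + (-2)*4 = 5 + (-8) = -3
Bivector part b = (-5)*4 - (-2)*(-1) = -20 - 2 = -22
uv = -3 - 22*e12


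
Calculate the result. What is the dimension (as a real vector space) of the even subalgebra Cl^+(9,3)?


Even subalgebra dimension = 2^(n-1)
n = 9 + 3 = 12
2^(12 - 1) = 2^11 = 2048
Verification: sum of C(12,k) for even k = 1 + 66 + 495 + 924 + 495 + 66 + 1 = 2048
Result = 2048


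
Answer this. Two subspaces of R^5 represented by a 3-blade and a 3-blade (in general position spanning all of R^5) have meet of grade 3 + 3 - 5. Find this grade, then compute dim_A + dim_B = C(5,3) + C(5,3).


Meet grade = grade(A) + grade(B) - n
= 3 + 3 - 5 = 1
C(5,3) = 10
C(5,3) = 10
dim_A + dim_B = 10 + 10 = 20


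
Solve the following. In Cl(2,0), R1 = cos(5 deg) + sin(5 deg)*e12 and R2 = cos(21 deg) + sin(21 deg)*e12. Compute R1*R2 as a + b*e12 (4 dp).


Same-plane rotors commute and their half-angles add:
R1*R2 = cos(a1 + a2) + sin(a1 + a2)*e12.
a1 + a2 = 5 + 21 = 26 deg
cos(26 deg) = 0.8988
sin(26 deg) = 0.4384
R1*R2 = 0.8988 + 0.4384*e12


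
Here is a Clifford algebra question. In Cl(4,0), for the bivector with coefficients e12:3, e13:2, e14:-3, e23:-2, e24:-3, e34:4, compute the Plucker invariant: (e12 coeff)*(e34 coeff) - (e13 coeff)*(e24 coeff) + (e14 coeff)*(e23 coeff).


Plucker relation: af - be + cd
a*f = 3*4 = 12
b*e = 2*(-3) = -6
c*d = (-3)*(-2) = 6
af - be + cd = 12 - (-6) + 6
= 24


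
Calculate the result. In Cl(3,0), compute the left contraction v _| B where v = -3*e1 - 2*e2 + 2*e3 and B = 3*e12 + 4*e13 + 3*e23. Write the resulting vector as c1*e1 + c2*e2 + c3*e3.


Left contraction v _| B = <vB>_1 (grade-1 part of the geometric product vB).
Using e1_|e12 = e2, e2_|e12 = -e1, e1_|e13 = e3, e3_|e13 = -e1, e2_|e23 = e3, e3_|e23 = -e2:
e1 coeff: -v2*b12 - v3*b13 = -(-2)*(3) - (2)*(4) = -2
e2 coeff: v1*b12 - v3*b23 = (-3)*(3) - (2)*(3) = -15
e3 coeff: v1*b13 + v2*b23 = (-3)*(4) + (-2)*(3) = -18
v _| B = -2*e1 - 15*e2 - 18*e3


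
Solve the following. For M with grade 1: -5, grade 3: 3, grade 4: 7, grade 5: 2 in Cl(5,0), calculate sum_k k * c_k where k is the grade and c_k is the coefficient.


Grade-weighted sum = sum of grade_k * coefficient_k
1*(-5) = -5
3*3 = 9
4*7 = 28
5*2 = 10
Total = -5 + 9 + 28 + 10 = 42


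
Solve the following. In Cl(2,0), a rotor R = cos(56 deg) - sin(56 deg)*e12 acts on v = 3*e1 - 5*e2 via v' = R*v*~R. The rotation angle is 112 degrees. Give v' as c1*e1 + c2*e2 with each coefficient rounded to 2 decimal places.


Rotor R = cos(56deg) - sin(56deg)*e12
Rotation angle theta = 2 * 56 = 112 degrees
v' = R*v*~R rotates v by theta.
cos(112deg) = -0.3746, sin(112deg) = 0.9272
v'_1 = 3*cos(112deg) - (-5)*sin(112deg)
= 3*(-0.3746) - (-5)*0.9272
= 3.51
v'_2 = 3*sin(112deg) + (-5)*cos(112deg)
= 3*0.9272 + (-5)*(-0.3746)
= 4.65
v' = 3.51*e1 + 4.65*e2


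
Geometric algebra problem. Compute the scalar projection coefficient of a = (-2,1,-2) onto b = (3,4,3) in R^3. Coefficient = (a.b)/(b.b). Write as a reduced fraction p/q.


Projection coefficient = (a . b) / (b . b)
a . b = (-2)*3 + 1*4 + (-2)*3
= -6 + 4 + (-6) = -8
b . b = 3^2 + 4^2 + 3^2
= 9 + 16 + 9 = 34
Coefficient = -8/34
In lowest terms: -4/17


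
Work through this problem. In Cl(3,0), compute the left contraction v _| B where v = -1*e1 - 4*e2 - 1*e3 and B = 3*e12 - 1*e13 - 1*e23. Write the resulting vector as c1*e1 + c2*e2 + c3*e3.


Left contraction v _| B = <vB>_1 (grade-1 part of the geometric product vB).
Using e1_|e12 = e2, e2_|e12 = -e1, e1_|e13 = e3, e3_|e13 = -e1, e2_|e23 = e3, e3_|e23 = -e2:
e1 coeff: -v2*b12 - v3*b13 = -(-4)*(3) - (-1)*(-1) = 11
e2 coeff: v1*b12 - v3*b23 = (-1)*(3) - (-1)*(-1) = -4
e3 coeff: v1*b13 + v2*b23 = (-1)*(-1) + (-4)*(-1) = 5
v _| B = 11*e1 - 4*e2 + 5*e3


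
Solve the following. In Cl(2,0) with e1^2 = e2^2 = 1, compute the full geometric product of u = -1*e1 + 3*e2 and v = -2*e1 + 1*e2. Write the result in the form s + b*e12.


Expand: (-1*e1 + 3*e2)(-2*e1 + 1*e2)
= (-1)*(-2)*e1e1 + (-1)*1*e1e2 + 3*(-2)*e2e1 + 3*1*e2e2
Using e1^2 = e2^2 = 1, e2e1 = -e1e2:
Scalar part s = (-1)*(-2) + 3*1 = 2 + 3 = 5
Bivector part b = (-1)*1 - 3*(-2) = -1 - (-6) = 5
uv = 5 + 5*e12


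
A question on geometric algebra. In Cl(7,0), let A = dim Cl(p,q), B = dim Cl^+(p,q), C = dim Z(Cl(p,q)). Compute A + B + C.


n = 7 + 0 = 7
Total dim = 2^7 = 128
Even subalgebra dim = 2^6 = 64
n is odd, so center dim = 2
Sum = 128 + 64 + 2 = 194


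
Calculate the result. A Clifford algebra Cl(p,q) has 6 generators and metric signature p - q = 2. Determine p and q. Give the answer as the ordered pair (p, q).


We need p + q = 6 and p - q = 2.
Adding: 2p = 6 + 2 = 8, so p = 4.
Then q = 6 - 4 = 2.
(p, q) = (4, 2)


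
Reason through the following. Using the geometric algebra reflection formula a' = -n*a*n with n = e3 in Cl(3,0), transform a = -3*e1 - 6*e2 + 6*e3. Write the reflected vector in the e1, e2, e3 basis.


Reflection formula: a' = -n*a*n, with n = e3 (unit vector, n^2 = 1).
For reflection through hyperplane perp to e3:
The component along e3 flips sign, others stay.
a = (-3, -6, 6)
a' = (-3, -6, -6)
a' = -3*e1 - 6*e2 - 6*e3


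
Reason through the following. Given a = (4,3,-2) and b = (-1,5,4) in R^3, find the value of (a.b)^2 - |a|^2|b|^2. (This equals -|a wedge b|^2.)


a . b = 4*(-1) + 3*5 + (-2)*4
= -4 + 15 + (-8) = 3
|a|^2 = 4^2 + 3^2 + (-2)^2 = 29
|b|^2 = (-1)^2 + 5^2 + 4^2 = 42
(a.b)^2 = 3^2 = 9
|a|^2 * |b|^2 = 29 * 42 = 1218
Result = 9 - 1218 = -1209


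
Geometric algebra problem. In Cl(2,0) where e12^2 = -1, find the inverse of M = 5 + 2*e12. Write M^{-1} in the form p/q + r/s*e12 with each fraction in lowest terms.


M = 5 + 2*e12, where e12^2 = -1.
Since M commutes with its reverse ~M = a - b*e12, M * ~M = a^2 - b^2*e12^2 = a^2 + b^2.
So M^{-1} = ~M / (a^2 + b^2) = (a - b*e12)/(a^2 + b^2).
a^2 + b^2 = 25 + 4 = 29
Scalar part = 5/29 = 5/29
Bivector coeff = -2/29 = -2/29
M^{-1} = 5/29 - 2/29*e12


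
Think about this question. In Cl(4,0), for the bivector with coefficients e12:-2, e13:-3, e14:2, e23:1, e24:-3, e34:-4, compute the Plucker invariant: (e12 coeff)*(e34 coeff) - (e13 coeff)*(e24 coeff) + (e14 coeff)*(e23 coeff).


Plucker relation: af - be + cd
a*f = (-2)*(-4) = 8
b*e = (-3)*(-3) = 9
c*d = 2*1 = 2
af - be + cd = 8 - 9 + 2
= 1


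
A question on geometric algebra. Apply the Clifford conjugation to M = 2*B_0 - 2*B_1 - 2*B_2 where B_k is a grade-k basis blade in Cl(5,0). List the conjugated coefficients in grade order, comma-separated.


Clifford conjugate sign for grade k: (-1)^(k(k+1)/2)
Grade 0: (-1)^(0*1/2) = (-1)^0 = 1, coeff 2 -> 2
Grade 1: (-1)^(1*2/2) = (-1)^1 = -1, coeff -2 -> 2
Grade 2: (-1)^(2*3/2) = (-1)^3 = -1, coeff -2 -> 2
Conjugated coefficients: 2, 2, 2


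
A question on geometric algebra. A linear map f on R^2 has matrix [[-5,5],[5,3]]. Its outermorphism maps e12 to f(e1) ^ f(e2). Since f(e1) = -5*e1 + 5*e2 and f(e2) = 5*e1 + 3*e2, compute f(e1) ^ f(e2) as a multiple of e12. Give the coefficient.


The outermorphism of a linear map f sends e1^e2 to f(e1)^f(e2).
f(e1) = -5*e1 + 5*e2
f(e2) = 5*e1 + 3*e2
f(e1) ^ f(e2) = (-5*e1 + 5*e2) ^ (5*e1 + 3*e2)
= (-5)*3*e12 + 5*5*e21
= (-15 - 25)*e12
= -40*e12
Coefficient = -40


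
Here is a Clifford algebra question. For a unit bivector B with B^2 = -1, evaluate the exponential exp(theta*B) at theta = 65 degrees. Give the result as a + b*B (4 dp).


For a unit bivector B with B^2 = -1, the exponential series gives
e^(theta*B) = cos(theta) + sin(theta)*B (the GA analogue of Euler's formula).
theta = 65 degrees = 1.134464 rad
cos(65 deg) = 0.4226
sin(65 deg) = 0.9063
exp(theta*B) = 0.4226 + 0.9063*B


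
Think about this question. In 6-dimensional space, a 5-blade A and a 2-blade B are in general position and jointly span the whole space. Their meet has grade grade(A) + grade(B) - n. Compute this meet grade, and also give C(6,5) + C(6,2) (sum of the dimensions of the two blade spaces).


Meet grade = grade(A) + grade(B) - n
= 5 + 2 - 6 = 1
C(6,5) = 6
C(6,2) = 15
dim_A + dim_B = 6 + 15 = 21


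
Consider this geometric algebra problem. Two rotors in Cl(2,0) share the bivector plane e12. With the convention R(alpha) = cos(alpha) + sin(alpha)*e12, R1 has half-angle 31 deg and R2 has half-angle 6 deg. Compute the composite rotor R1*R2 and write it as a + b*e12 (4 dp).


Same-plane rotors commute and their half-angles add:
R1*R2 = cos(a1 + a2) + sin(a1 + a2)*e12.
a1 + a2 = 31 + 6 = 37 deg
cos(37 deg) = 0.7986
sin(37 deg) = 0.6018
R1*R2 = 0.7986 + 0.6018*e12


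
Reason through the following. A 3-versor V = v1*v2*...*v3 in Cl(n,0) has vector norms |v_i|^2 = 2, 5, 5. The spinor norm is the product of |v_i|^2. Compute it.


Spinor norm N(V) = |v1|^2 * |v2|^2 * ... * |v3|^2
= 2 * 5 * 5
Running product: 2, 10, 50
N(V) = 50


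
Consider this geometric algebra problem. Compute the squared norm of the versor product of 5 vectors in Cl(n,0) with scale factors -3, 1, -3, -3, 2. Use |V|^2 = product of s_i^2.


Each vector v_i has |v_i|^2 = s_i^2
Squared scales: (-3)^2 = 9, 1^2 = 1, (-3)^2 = 9, (-3)^2 = 9, 2^2 = 4
|V|^2 = 9 * 1 * 9 * 9 * 4
= 2916


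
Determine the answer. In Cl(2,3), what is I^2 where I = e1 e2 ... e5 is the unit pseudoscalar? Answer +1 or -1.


The pseudoscalar I = e1...e_n (product of all n generators) of Cl(p,q) satisfies I^2 = (-1)^(q + n(n-1)/2).
p = 2, q = 3, n = p + q = 5
n(n-1)/2 = 5 * 4 / 2 = 10
Exponent = q + n(n-1)/2 = 3 + 10 = 13
I^2 = (-1)^13 = -1


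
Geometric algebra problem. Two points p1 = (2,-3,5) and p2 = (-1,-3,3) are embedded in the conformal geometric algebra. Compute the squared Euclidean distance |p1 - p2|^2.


p1 - p2 = (3, 0, 2)
|p1 - p2|^2 = 3^2 + 0^2 + 2^2
= 9 + 0 + 4
= 13


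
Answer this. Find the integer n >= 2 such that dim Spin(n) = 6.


dim Spin(n) = dim so(n) = n(n-1)/2.
Solve n(n-1)/2 = 6, i.e. n^2 - n - 12 = 0.
Discriminant = 1 + 8*6 = 49
n = (1 + sqrt(49))/2 = (1 + 7)/2 = 4


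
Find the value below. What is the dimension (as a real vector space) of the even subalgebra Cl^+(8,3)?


Even subalgebra dimension = 2^(n-1)
n = 8 + 3 = 11
2^(11 - 1) = 2^10 = 1024
Verification: sum of C(11,k) for even k = 1 + 55 + 330 + 462 + 165 + 11 = 1024
Result = 1024


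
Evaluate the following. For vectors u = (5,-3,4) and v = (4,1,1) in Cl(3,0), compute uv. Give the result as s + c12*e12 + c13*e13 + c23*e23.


In Cl(3,0): e_i^2 = 1, e_ie_j = -e_je_i for i != j.
Scalar part = u . v = 5*4 + (-3)*1 + 4*1
= 20 + (-3) + 4 = 21
e12 coeff = 5*1 - (-3)*4 = 5 - (-12) = 17
e13 coeff = 5*1 - 4*4 = 5 - 16 = -11
e23 coeff = (-3)*1 - 4*1 = -3 - 4 = -7
uv = 21 + 17*e12 - 11*e13 - 7*e23


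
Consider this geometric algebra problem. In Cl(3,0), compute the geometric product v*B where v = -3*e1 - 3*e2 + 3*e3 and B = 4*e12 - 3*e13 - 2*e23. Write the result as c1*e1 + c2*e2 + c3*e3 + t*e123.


vB has grade-1 (vector) and grade-3 (trivector) parts: vB = (v _| B) + (v ^ B).
Vector part <vB>_1:
  e1: -v2*b12 - v3*b13 = -(-3)*(4) - (3)*(-3) = 21
  e2: v1*b12 - v3*b23 = (-3)*(4) - (3)*(-2) = -6
  e3: v1*b13 + v2*b23 = (-3)*(-3) + (-3)*(-2) = 15
Trivector part <vB>_3:
  e123: v1*b23 - v2*b13 + v3*b12 = (-3)*(-2) - (-3)*(-3) + (3)*(4) = 9
vB = 21*e1 - 6*e2 + 15*e3 + 9*e123


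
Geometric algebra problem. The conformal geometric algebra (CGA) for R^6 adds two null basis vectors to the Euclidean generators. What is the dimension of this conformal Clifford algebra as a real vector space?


The conformal model of R^6 uses Cl(7,1): the 6 Euclidean generators plus two extra orthogonal generators e+ (e+^2 = +1) and e- (e-^2 = -1), from which the null vectors e0, einf are built.
Number of generators m = 6 + 2 = 8.
dim Cl(p,q) = 2^m = 2^8 = 256


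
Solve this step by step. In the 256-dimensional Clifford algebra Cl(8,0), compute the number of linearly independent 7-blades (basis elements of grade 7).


Number of grade-k basis blades in Cl(p,q) with n = p + q is C(n, k).
n = 8 + 0 = 8
C(8, 7) = 8! / (7! * 1!)
= 40320 / (5040 * 1)
= 8


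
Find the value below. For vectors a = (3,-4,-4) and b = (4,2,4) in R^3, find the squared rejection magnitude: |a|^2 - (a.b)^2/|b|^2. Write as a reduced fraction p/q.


|a|^2 = 3^2 + (-4)^2 + (-4)^2 = 41
|b|^2 = 4^2 + 2^2 + 4^2 = 36
a . b = 3*4 + (-4)*2 + (-4)*4 = -12
(a.b)^2 = (-12)^2 = 144
|rej|^2 = 41 - 144/36
= (1476 - 144)/36
= 1332/36
In lowest terms: 37/1


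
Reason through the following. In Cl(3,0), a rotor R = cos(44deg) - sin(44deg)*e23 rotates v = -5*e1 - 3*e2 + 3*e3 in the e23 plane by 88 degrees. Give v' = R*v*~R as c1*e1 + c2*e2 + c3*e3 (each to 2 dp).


Rotor R = cos(44deg) - sin(44deg)*e23
Rotation angle theta = 2 * 44 = 88 degrees in the e23 plane (e2 -> e3).
The component perpendicular to the plane (e1) is invariant: v'_1 = v1 = -5.00
cos(88deg) = 0.0349, sin(88deg) = 0.9994
v'_2 = v2*cos(theta) - v3*sin(theta) = -3*0.0349 - 3*0.9994 = -3.10
v'_3 = v2*sin(theta) + v3*cos(theta) = -3*0.9994 + 3*0.0349 = -2.89
v' = -5.00*e1 - 3.10*e2 - 2.89*e3


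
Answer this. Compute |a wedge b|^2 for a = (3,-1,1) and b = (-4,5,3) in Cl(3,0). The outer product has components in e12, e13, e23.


a wedge b = (a1*b2 - a2*b1)*e12 + (a1*b3 - a3*b1)*e13 + (a2*b3 - a3*b2)*e23
e12 coeff: 3*5 - (-1)*(-4) = 15 - 4 = 11
e13 coeff: 3*3 - 1*(-4) = 9 - (-4) = 13
e23 coeff: (-1)*3 - 1*5 = -3 - 5 = -8
|a wedge b|^2 = 11^2 + 13^2 + (-8)^2
= 121 + 169 + 64
= 354
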